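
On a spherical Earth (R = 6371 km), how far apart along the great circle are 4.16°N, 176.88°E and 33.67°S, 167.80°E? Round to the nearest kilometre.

4313 km

Δλ = 167.80 − 176.88 = -9.08°.
Δφ = -33.67 − 4.16 = -37.83°.
a = sin²(Δφ/2) + cos φ₁ · cos φ₂ · sin²(Δλ/2) = 0.110284.
c = 2·atan2(√a, √(1−a)) = 0.67704 rad → d = 6371·c ≈ 4313.40 km.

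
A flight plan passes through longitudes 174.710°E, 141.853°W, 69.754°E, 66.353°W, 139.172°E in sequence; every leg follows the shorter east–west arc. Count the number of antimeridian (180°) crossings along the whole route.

Leg 1: +174.710° → -141.853°, shortest Δλ = 43.437° (east) — crosses 180°.
Leg 2: -141.853° → +69.754°, shortest Δλ = -148.393° (west) — crosses 180°.
Leg 3: +69.754° → -66.353°, shortest Δλ = -136.107° (west) — does not cross 180°.
Leg 4: -66.353° → +139.172°, shortest Δλ = -154.475° (west) — crosses 180°.
Total crossings: 3.

3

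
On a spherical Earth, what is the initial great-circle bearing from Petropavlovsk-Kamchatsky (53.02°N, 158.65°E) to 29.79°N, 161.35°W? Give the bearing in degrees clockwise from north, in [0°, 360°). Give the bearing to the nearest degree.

Δλ = -161.35 − 158.65 = -320.00°; wrapped into (−180°, 180°]: 40.00°.
θ = atan2( sin Δλ · cos φ₂ , cos φ₁ · sin φ₂ − sin φ₁ · cos φ₂ · cos Δλ )
  = atan2(0.55784, -0.23223) = 112.602° → normalised to [0°, 360°): 112.602°.

113°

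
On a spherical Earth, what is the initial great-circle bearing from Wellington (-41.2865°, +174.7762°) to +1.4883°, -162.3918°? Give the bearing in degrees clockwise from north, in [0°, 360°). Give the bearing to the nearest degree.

Δλ = -162.3918 − 174.7762 = -337.1680°; wrapped into (−180°, 180°]: 22.8320°.
θ = atan2( sin Δλ · cos φ₂ , cos φ₁ · sin φ₂ − sin φ₁ · cos φ₂ · cos Δλ )
  = atan2(0.38790, 0.62744) = 31.726° → normalised to [0°, 360°): 31.726°.

32°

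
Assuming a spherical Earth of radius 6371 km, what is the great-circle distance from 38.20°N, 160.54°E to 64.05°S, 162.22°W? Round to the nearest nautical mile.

6388 nmi

Δλ = -162.22 − 160.54 = -322.76°; wrapped into (−180°, 180°]: 37.24°.
Δφ = -64.05 − 38.20 = -102.25°.
a = sin²(Δφ/2) + cos φ₁ · cos φ₂ · sin²(Δλ/2) = 0.641146.
c = 2·atan2(√a, √(1−a)) = 1.85698 rad → d = 6371·c ≈ 11830.81 km ≈ 6388.13 nmi.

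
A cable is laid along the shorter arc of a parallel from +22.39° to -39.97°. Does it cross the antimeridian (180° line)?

No

Signed shortest Δλ = ((-39.97 − 22.39 + 180) mod 360) − 180 = -62.36°.
Going west by 62.36° from +22.39° reaches -39.97° without touching 180°.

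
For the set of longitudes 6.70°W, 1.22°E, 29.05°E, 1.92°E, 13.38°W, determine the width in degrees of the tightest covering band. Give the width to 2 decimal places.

42.43°

Sort the longitudes: -13.38°, -6.70°, +1.22°, +1.92°, +29.05°.
Eastward gaps between consecutive values (wrapping around): 6.68°, 7.92°, 0.70°, 27.13°, 317.57°.
Largest gap = 317.57° ⇒ minimal covering band is its complement: 360° − 317.57° = 42.43°.
Band runs from -13.38° eastward to +29.05°.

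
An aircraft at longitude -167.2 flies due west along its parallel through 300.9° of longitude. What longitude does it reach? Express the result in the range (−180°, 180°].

-108.1°

Start at -167.2°; shift −300.9° → -468.1°.
-468.1° lies outside (−180°, 180°]; add 360° → -108.1°.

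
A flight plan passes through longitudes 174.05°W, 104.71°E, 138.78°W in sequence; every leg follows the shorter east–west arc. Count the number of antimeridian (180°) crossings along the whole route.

2

Leg 1: -174.05° → +104.71°, shortest Δλ = -81.24° (west) — crosses 180°.
Leg 2: +104.71° → -138.78°, shortest Δλ = 116.51° (east) — crosses 180°.
Total crossings: 2.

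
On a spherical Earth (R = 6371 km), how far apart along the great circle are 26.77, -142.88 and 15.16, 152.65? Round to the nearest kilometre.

Δλ = 152.65 − -142.88 = 295.53°; wrapped into (−180°, 180°]: -64.47°.
Δφ = 15.16 − 26.77 = -11.61°.
a = sin²(Δφ/2) + cos φ₁ · cos φ₂ · sin²(Δλ/2) = 0.255405.
c = 2·atan2(√a, √(1−a)) = 1.05964 rad → d = 6371·c ≈ 6750.94 km.

6751 km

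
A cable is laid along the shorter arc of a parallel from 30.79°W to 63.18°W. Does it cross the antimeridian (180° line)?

No

Signed shortest Δλ = ((-63.18 − -30.79 + 180) mod 360) − 180 = -32.39°.
Going west by 32.39° from -30.79° reaches -63.18° without touching 180°.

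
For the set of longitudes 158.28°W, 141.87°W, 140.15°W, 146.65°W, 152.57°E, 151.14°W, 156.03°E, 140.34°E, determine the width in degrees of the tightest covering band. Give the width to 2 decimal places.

Sort the longitudes: -158.28°, -151.14°, -146.65°, -141.87°, -140.15°, +140.34°, +152.57°, +156.03°.
Eastward gaps between consecutive values (wrapping around): 7.14°, 4.49°, 4.78°, 1.72°, 280.49°, 12.23°, 3.46°, 45.69°.
Largest gap = 280.49° ⇒ minimal covering band is its complement: 360° − 280.49° = 79.51°.
Band runs from +140.34° eastward to -140.15°, crossing the antimeridian.

79.51°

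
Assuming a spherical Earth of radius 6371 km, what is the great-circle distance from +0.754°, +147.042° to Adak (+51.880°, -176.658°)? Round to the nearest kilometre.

6614 km

Δλ = -176.658 − 147.042 = -323.700°; wrapped into (−180°, 180°]: 36.300°.
Δφ = 51.880 − 0.754 = 51.126°.
a = sin²(Δφ/2) + cos φ₁ · cos φ₂ · sin²(Δλ/2) = 0.246091.
c = 2·atan2(√a, √(1−a)) = 1.03815 rad → d = 6371·c ≈ 6614.03 km.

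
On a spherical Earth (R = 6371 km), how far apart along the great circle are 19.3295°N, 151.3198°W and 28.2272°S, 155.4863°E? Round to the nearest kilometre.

Δλ = 155.4863 − -151.3198 = 306.8061°; wrapped into (−180°, 180°]: -53.1939°.
Δφ = -28.2272 − 19.3295 = -47.5567°.
a = sin²(Δφ/2) + cos φ₁ · cos φ₂ · sin²(Δλ/2) = 0.329223.
c = 2·atan2(√a, √(1−a)) = 1.22223 rad → d = 6371·c ≈ 7786.80 km.

7787 km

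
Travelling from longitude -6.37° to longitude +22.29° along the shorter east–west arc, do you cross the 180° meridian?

No

Signed shortest Δλ = ((22.29 − -6.37 + 180) mod 360) − 180 = 28.66°.
Going east by 28.66° from -6.37° reaches +22.29° without touching 180°.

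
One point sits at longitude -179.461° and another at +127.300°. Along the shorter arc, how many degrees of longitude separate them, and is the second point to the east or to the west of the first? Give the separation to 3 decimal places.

53.239° west

Raw difference: 127.300 − -179.461 = 306.761°.
Normalise into (−180°, 180°]: 306.761° − 360° = -53.239°.
Negative ⇒ the second point lies to the west; separation 53.239°.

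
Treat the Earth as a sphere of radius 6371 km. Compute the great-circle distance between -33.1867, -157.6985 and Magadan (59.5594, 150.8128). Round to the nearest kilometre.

11342 km

Δλ = 150.8128 − -157.6985 = 308.5113°; wrapped into (−180°, 180°]: -51.4887°.
Δφ = 59.5594 − -33.1867 = 92.7461°.
a = sin²(Δφ/2) + cos φ₁ · cos φ₂ · sin²(Δλ/2) = 0.603951.
c = 2·atan2(√a, √(1−a)) = 1.78022 rad → d = 6371·c ≈ 11341.81 km.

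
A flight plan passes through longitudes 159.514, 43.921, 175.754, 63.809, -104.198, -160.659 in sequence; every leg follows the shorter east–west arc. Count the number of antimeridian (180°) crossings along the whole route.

0

Leg 1: +159.514° → +43.921°, shortest Δλ = -115.593° (west) — does not cross 180°.
Leg 2: +43.921° → +175.754°, shortest Δλ = 131.833° (east) — does not cross 180°.
Leg 3: +175.754° → +63.809°, shortest Δλ = -111.945° (west) — does not cross 180°.
Leg 4: +63.809° → -104.198°, shortest Δλ = -168.007° (west) — does not cross 180°.
Leg 5: -104.198° → -160.659°, shortest Δλ = -56.461° (west) — does not cross 180°.
Total crossings: 0.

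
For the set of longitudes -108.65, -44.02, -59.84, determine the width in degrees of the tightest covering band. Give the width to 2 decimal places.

64.63°

Sort the longitudes: -108.65°, -59.84°, -44.02°.
Eastward gaps between consecutive values (wrapping around): 48.81°, 15.82°, 295.37°.
Largest gap = 295.37° ⇒ minimal covering band is its complement: 360° − 295.37° = 64.63°.
Band runs from -108.65° eastward to -44.02°.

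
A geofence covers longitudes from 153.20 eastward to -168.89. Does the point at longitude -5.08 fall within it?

Band width going east from +153.20° to -168.89°: ((-168.89 − 153.20) mod 360) = 37.91°.
Offset of -5.08° east of the west edge: ((-5.08 − 153.20) mod 360) = 201.72°.
201.72° > 37.91° ⇒ outside.

No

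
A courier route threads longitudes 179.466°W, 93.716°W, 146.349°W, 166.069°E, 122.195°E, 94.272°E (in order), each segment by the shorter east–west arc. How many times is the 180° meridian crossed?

1

Leg 1: -179.466° → -93.716°, shortest Δλ = 85.75° (east) — does not cross 180°.
Leg 2: -93.716° → -146.349°, shortest Δλ = -52.633° (west) — does not cross 180°.
Leg 3: -146.349° → +166.069°, shortest Δλ = -47.582° (west) — crosses 180°.
Leg 4: +166.069° → +122.195°, shortest Δλ = -43.874° (west) — does not cross 180°.
Leg 5: +122.195° → +94.272°, shortest Δλ = -27.923° (west) — does not cross 180°.
Total crossings: 1.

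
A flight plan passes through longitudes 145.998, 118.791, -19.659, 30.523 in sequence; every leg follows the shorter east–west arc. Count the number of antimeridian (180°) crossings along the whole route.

Leg 1: +145.998° → +118.791°, shortest Δλ = -27.207° (west) — does not cross 180°.
Leg 2: +118.791° → -19.659°, shortest Δλ = -138.45° (west) — does not cross 180°.
Leg 3: -19.659° → +30.523°, shortest Δλ = 50.182° (east) — does not cross 180°.
Total crossings: 0.

0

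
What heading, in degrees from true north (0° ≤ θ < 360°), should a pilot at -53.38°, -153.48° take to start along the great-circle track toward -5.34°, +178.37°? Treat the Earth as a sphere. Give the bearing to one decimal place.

Δλ = 178.37 − -153.48 = 331.85°; wrapped into (−180°, 180°]: -28.15°.
θ = atan2( sin Δλ · cos φ₂ , cos φ₁ · sin φ₂ − sin φ₁ · cos φ₂ · cos Δλ )
  = atan2(-0.46973, 0.64909) = -35.893° → normalised to [0°, 360°): 324.107°.

324.1°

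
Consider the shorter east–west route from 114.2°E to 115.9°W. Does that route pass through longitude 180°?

Naïve |-115.9 − 114.2| = 230.1° > 180°, so the shorter arc goes the other way round — across 180°.
Signed shortest Δλ = ((-115.9 − 114.2 + 180) mod 360) − 180 = 129.9°.
Going east by 129.9° from +114.2° passes through 180° before reaching -115.9°.

Yes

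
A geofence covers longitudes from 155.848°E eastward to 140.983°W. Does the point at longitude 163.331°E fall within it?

Yes

Band width going east from +155.848° to -140.983°: ((-140.983 − 155.848) mod 360) = 63.169°.
Offset of +163.331° east of the west edge: ((163.331 − 155.848) mod 360) = 7.483°.
7.483° ≤ 63.169° ⇒ inside.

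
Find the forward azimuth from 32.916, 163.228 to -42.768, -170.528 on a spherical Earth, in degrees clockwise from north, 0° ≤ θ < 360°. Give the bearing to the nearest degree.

Δλ = -170.528 − 163.228 = -333.756°; wrapped into (−180°, 180°]: 26.244°.
θ = atan2( sin Δλ · cos φ₂ , cos φ₁ · sin φ₂ − sin φ₁ · cos φ₂ · cos Δλ )
  = atan2(0.32462, -0.92783) = 160.717° → normalised to [0°, 360°): 160.717°.

161°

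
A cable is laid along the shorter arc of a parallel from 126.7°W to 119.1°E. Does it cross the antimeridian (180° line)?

Yes

Naïve |119.1 − -126.7| = 245.8° > 180°, so the shorter arc goes the other way round — across 180°.
Signed shortest Δλ = ((119.1 − -126.7 + 180) mod 360) − 180 = -114.2°.
Going west by 114.2° from -126.7° passes through 180° before reaching +119.1°.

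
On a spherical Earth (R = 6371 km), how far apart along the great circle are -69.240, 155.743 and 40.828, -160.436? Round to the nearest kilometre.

12754 km

Δλ = -160.436 − 155.743 = -316.179°; wrapped into (−180°, 180°]: 43.821°.
Δφ = 40.828 − -69.240 = 110.068°.
a = sin²(Δφ/2) + cos φ₁ · cos φ₂ · sin²(Δλ/2) = 0.708915.
c = 2·atan2(√a, √(1−a)) = 2.00185 rad → d = 6371·c ≈ 12753.79 km.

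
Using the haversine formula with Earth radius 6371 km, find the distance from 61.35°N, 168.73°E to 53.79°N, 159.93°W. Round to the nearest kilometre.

Δλ = -159.93 − 168.73 = -328.66°; wrapped into (−180°, 180°]: 31.34°.
Δφ = 53.79 − 61.35 = -7.56°.
a = sin²(Δφ/2) + cos φ₁ · cos φ₂ · sin²(Δλ/2) = 0.025009.
c = 2·atan2(√a, √(1−a)) = 0.31762 rad → d = 6371·c ≈ 2023.54 km.

2024 km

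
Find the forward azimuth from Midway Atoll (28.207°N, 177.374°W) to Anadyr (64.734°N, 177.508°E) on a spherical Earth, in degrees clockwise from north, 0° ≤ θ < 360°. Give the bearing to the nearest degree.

Δλ = 177.508 − -177.374 = 354.882°; wrapped into (−180°, 180°]: -5.118°.
θ = atan2( sin Δλ · cos φ₂ , cos φ₁ · sin φ₂ − sin φ₁ · cos φ₂ · cos Δλ )
  = atan2(-0.03808, 0.59601) = -3.655° → normalised to [0°, 360°): 356.345°.

356°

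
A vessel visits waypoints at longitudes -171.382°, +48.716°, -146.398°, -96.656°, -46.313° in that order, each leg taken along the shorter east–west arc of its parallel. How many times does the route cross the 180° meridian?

2

Leg 1: -171.382° → +48.716°, shortest Δλ = -139.902° (west) — crosses 180°.
Leg 2: +48.716° → -146.398°, shortest Δλ = 164.886° (east) — crosses 180°.
Leg 3: -146.398° → -96.656°, shortest Δλ = 49.742° (east) — does not cross 180°.
Leg 4: -96.656° → -46.313°, shortest Δλ = 50.343° (east) — does not cross 180°.
Total crossings: 2.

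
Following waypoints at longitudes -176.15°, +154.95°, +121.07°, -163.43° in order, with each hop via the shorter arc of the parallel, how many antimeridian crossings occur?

Leg 1: -176.15° → +154.95°, shortest Δλ = -28.9° (west) — crosses 180°.
Leg 2: +154.95° → +121.07°, shortest Δλ = -33.88° (west) — does not cross 180°.
Leg 3: +121.07° → -163.43°, shortest Δλ = 75.5° (east) — crosses 180°.
Total crossings: 2.

2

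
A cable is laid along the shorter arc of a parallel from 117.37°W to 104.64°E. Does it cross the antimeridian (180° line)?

Yes

Naïve |104.64 − -117.37| = 222.01° > 180°, so the shorter arc goes the other way round — across 180°.
Signed shortest Δλ = ((104.64 − -117.37 + 180) mod 360) − 180 = -137.99°.
Going west by 137.99° from -117.37° passes through 180° before reaching +104.64°.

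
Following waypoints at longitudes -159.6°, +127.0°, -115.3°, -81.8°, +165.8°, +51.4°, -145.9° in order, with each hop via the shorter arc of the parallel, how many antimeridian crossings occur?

4

Leg 1: -159.6° → +127.0°, shortest Δλ = -73.4° (west) — crosses 180°.
Leg 2: +127.0° → -115.3°, shortest Δλ = 117.7° (east) — crosses 180°.
Leg 3: -115.3° → -81.8°, shortest Δλ = 33.5° (east) — does not cross 180°.
Leg 4: -81.8° → +165.8°, shortest Δλ = -112.4° (west) — crosses 180°.
Leg 5: +165.8° → +51.4°, shortest Δλ = -114.4° (west) — does not cross 180°.
Leg 6: +51.4° → -145.9°, shortest Δλ = 162.7° (east) — crosses 180°.
Total crossings: 4.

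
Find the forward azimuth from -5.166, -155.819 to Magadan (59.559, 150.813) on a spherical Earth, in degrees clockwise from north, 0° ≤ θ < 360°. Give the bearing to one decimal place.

335.3°

Δλ = 150.813 − -155.819 = 306.632°; wrapped into (−180°, 180°]: -53.368°.
θ = atan2( sin Δλ · cos φ₂ , cos φ₁ · sin φ₂ − sin φ₁ · cos φ₂ · cos Δλ )
  = atan2(-0.40658, 0.88587) = -24.653° → normalised to [0°, 360°): 335.347°.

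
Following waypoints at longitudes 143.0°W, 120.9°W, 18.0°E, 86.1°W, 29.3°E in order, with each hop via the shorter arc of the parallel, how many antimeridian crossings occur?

Leg 1: -143.0° → -120.9°, shortest Δλ = 22.1° (east) — does not cross 180°.
Leg 2: -120.9° → +18.0°, shortest Δλ = 138.9° (east) — does not cross 180°.
Leg 3: +18.0° → -86.1°, shortest Δλ = -104.1° (west) — does not cross 180°.
Leg 4: -86.1° → +29.3°, shortest Δλ = 115.4° (east) — does not cross 180°.
Total crossings: 0.

0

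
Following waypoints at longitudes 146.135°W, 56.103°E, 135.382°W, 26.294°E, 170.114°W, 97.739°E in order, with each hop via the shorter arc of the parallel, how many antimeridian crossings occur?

Leg 1: -146.135° → +56.103°, shortest Δλ = -157.762° (west) — crosses 180°.
Leg 2: +56.103° → -135.382°, shortest Δλ = 168.515° (east) — crosses 180°.
Leg 3: -135.382° → +26.294°, shortest Δλ = 161.676° (east) — does not cross 180°.
Leg 4: +26.294° → -170.114°, shortest Δλ = 163.592° (east) — crosses 180°.
Leg 5: -170.114° → +97.739°, shortest Δλ = -92.147° (west) — crosses 180°.
Total crossings: 4.

4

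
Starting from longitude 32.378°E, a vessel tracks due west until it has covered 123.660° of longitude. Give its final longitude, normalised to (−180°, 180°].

Start at +32.378°; shift −123.660° → -91.282°.
-91.282° already lies in (−180°, 180°].

91.282°W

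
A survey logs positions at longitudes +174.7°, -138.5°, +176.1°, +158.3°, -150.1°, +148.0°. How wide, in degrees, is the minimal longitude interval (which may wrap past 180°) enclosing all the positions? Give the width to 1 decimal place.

Sort the longitudes: -150.1°, -138.5°, +148.0°, +158.3°, +174.7°, +176.1°.
Eastward gaps between consecutive values (wrapping around): 11.6°, 286.5°, 10.3°, 16.4°, 1.4°, 33.8°.
Largest gap = 286.5° ⇒ minimal covering band is its complement: 360° − 286.5° = 73.5°.
Band runs from +148.0° eastward to -138.5°, crossing the antimeridian.

73.5°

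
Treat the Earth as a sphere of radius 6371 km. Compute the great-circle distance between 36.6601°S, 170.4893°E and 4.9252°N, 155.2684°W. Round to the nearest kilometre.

Δλ = -155.2684 − 170.4893 = -325.7577°; wrapped into (−180°, 180°]: 34.2423°.
Δφ = 4.9252 − -36.6601 = 41.5853°.
a = sin²(Δφ/2) + cos φ₁ · cos φ₂ · sin²(Δλ/2) = 0.195283.
c = 2·atan2(√a, √(1−a)) = 0.91545 rad → d = 6371·c ≈ 5832.33 km.

5832 km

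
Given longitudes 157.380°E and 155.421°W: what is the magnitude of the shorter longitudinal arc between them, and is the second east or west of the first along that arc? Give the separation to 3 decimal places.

Raw difference: -155.421 − 157.380 = -312.801°.
Normalise into (−180°, 180°]: -312.801° + 360° = 47.199°.
Positive ⇒ the second point lies to the east; separation 47.199°.

47.199° east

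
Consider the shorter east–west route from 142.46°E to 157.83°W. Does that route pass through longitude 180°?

Yes

Naïve |-157.83 − 142.46| = 300.29° > 180°, so the shorter arc goes the other way round — across 180°.
Signed shortest Δλ = ((-157.83 − 142.46 + 180) mod 360) − 180 = 59.71°.
Going east by 59.71° from +142.46° passes through 180° before reaching -157.83°.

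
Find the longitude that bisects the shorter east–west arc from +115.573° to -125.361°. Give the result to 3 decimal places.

+175.106°

Signed shortest Δλ from +115.573° to -125.361° is +119.066°.
Midpoint longitude = +115.573° + (+119.066°)/2 = +115.573° + 59.533° = +175.106°.
(The naïve average (+115.573 + -125.361)/2 = -4.894° is on the wrong side of the globe.)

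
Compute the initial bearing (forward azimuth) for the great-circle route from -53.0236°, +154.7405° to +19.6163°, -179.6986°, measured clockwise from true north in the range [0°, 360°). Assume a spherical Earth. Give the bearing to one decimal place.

Δλ = -179.6986 − 154.7405 = -334.4391°; wrapped into (−180°, 180°]: 25.5609°.
θ = atan2( sin Δλ · cos φ₂ , cos φ₁ · sin φ₂ − sin φ₁ · cos φ₂ · cos Δλ )
  = atan2(0.40643, 0.88080) = 24.770° → normalised to [0°, 360°): 24.770°.

24.8°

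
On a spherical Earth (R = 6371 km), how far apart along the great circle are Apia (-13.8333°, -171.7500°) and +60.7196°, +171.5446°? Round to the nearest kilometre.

Δλ = 171.5446 − -171.7500 = 343.2946°; wrapped into (−180°, 180°]: -16.7054°.
Δφ = 60.7196 − -13.8333 = 74.5529°.
a = sin²(Δφ/2) + cos φ₁ · cos φ₂ · sin²(Δλ/2) = 0.376847.
c = 2·atan2(√a, √(1−a)) = 1.32193 rad → d = 6371·c ≈ 8422.01 km.

8422 km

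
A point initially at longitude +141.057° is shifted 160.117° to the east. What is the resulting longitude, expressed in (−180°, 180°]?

-58.826°

Start at +141.057°; shift +160.117° → +301.174°.
+301.174° lies outside (−180°, 180°]; subtract 360° → -58.826°.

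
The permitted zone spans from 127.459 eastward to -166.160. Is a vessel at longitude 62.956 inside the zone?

Band width going east from +127.459° to -166.160°: ((-166.160 − 127.459) mod 360) = 66.381°.
Offset of +62.956° east of the west edge: ((62.956 − 127.459) mod 360) = 295.497°.
295.497° > 66.381° ⇒ outside.

No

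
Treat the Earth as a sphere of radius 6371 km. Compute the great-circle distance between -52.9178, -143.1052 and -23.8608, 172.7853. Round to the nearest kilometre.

Δλ = 172.7853 − -143.1052 = 315.8905°; wrapped into (−180°, 180°]: -44.1095°.
Δφ = -23.8608 − -52.9178 = 29.0570°.
a = sin²(Δφ/2) + cos φ₁ · cos φ₂ · sin²(Δλ/2) = 0.140680.
c = 2·atan2(√a, √(1−a)) = 0.76895 rad → d = 6371·c ≈ 4898.98 km.

4899 km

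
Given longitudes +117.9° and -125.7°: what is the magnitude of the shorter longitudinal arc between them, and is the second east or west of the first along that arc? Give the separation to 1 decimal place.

116.4° east

Raw difference: -125.7 − 117.9 = -243.6°.
Normalise into (−180°, 180°]: -243.6° + 360° = 116.4°.
Positive ⇒ the second point lies to the east; separation 116.4°.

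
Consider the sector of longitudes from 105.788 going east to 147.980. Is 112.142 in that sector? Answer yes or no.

Yes

Band width going east from +105.788° to +147.980°: ((147.980 − 105.788) mod 360) = 42.192°.
Offset of +112.142° east of the west edge: ((112.142 − 105.788) mod 360) = 6.354°.
6.354° ≤ 42.192° ⇒ inside.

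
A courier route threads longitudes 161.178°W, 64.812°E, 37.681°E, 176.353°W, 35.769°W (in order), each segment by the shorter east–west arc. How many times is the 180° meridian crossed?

2

Leg 1: -161.178° → +64.812°, shortest Δλ = -134.01° (west) — crosses 180°.
Leg 2: +64.812° → +37.681°, shortest Δλ = -27.131° (west) — does not cross 180°.
Leg 3: +37.681° → -176.353°, shortest Δλ = 145.966° (east) — crosses 180°.
Leg 4: -176.353° → -35.769°, shortest Δλ = 140.584° (east) — does not cross 180°.
Total crossings: 2.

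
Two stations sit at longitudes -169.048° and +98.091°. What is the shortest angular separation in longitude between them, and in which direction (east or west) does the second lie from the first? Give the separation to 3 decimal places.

92.861° west

Raw difference: 98.091 − -169.048 = 267.139°.
Normalise into (−180°, 180°]: 267.139° − 360° = -92.861°.
Negative ⇒ the second point lies to the west; separation 92.861°.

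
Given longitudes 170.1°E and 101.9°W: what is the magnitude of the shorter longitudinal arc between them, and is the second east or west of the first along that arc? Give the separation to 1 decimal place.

Raw difference: -101.9 − 170.1 = -272.0°.
Normalise into (−180°, 180°]: -272.0° + 360° = 88.0°.
Positive ⇒ the second point lies to the east; separation 88.0°.

88.0° east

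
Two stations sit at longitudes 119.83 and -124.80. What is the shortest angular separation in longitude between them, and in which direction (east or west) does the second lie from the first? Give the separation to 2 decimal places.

115.37° east

Raw difference: -124.80 − 119.83 = -244.63°.
Normalise into (−180°, 180°]: -244.63° + 360° = 115.37°.
Positive ⇒ the second point lies to the east; separation 115.37°.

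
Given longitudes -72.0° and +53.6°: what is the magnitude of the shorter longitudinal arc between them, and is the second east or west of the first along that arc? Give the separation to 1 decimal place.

Raw difference: 53.6 − -72.0 = 125.6°.
Normalise into (−180°, 180°]: 125.6° stays 125.6°.
Positive ⇒ the second point lies to the east; separation 125.6°.

125.6° east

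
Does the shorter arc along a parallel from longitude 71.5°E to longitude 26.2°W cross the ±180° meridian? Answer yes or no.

No

Signed shortest Δλ = ((-26.2 − 71.5 + 180) mod 360) − 180 = -97.7°.
Going west by 97.7° from +71.5° reaches -26.2° without touching 180°.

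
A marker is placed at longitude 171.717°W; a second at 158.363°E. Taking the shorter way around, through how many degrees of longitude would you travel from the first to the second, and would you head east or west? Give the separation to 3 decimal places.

Raw difference: 158.363 − -171.717 = 330.08°.
Normalise into (−180°, 180°]: 330.08° − 360° = -29.92°.
Negative ⇒ the second point lies to the west; separation 29.920°.

29.920° west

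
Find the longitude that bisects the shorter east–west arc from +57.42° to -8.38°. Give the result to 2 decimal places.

+24.52°

Signed shortest Δλ from +57.42° to -8.38° is -65.80°.
Midpoint longitude = +57.42° + (-65.80°)/2 = +57.42° − 32.90° = +24.52°.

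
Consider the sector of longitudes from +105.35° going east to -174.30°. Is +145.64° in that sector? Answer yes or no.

Band width going east from +105.35° to -174.30°: ((-174.30 − 105.35) mod 360) = 80.35°.
Offset of +145.64° east of the west edge: ((145.64 − 105.35) mod 360) = 40.29°.
40.29° ≤ 80.35° ⇒ inside.

Yes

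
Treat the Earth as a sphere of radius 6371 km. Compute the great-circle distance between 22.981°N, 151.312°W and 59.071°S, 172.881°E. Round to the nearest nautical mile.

5236 nmi

Δλ = 172.881 − -151.312 = 324.193°; wrapped into (−180°, 180°]: -35.807°.
Δφ = -59.071 − 22.981 = -82.052°.
a = sin²(Δφ/2) + cos φ₁ · cos φ₂ · sin²(Δλ/2) = 0.475580.
c = 2·atan2(√a, √(1−a)) = 1.52194 rad → d = 6371·c ≈ 9696.27 km ≈ 5235.56 nmi.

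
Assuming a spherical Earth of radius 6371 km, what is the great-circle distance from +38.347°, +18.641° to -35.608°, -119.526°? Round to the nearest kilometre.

16318 km

Δλ = -119.526 − 18.641 = -138.167°.
Δφ = -35.608 − 38.347 = -73.955°.
a = sin²(Δφ/2) + cos φ₁ · cos φ₂ · sin²(Δλ/2) = 0.918161.
c = 2·atan2(√a, √(1−a)) = 2.56134 rad → d = 6371·c ≈ 16318.27 km.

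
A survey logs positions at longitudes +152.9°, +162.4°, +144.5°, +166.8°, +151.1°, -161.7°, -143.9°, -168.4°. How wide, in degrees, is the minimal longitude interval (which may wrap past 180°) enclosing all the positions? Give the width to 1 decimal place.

71.6°

Sort the longitudes: -168.4°, -161.7°, -143.9°, +144.5°, +151.1°, +152.9°, +162.4°, +166.8°.
Eastward gaps between consecutive values (wrapping around): 6.7°, 17.8°, 288.4°, 6.6°, 1.8°, 9.5°, 4.4°, 24.8°.
Largest gap = 288.4° ⇒ minimal covering band is its complement: 360° − 288.4° = 71.6°.
Band runs from +144.5° eastward to -143.9°, crossing the antimeridian.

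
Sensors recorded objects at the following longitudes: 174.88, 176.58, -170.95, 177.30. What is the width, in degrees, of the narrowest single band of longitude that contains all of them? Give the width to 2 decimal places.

14.17°

Sort the longitudes: -170.95°, +174.88°, +176.58°, +177.30°.
Eastward gaps between consecutive values (wrapping around): 345.83°, 1.70°, 0.72°, 11.75°.
Largest gap = 345.83° ⇒ minimal covering band is its complement: 360° − 345.83° = 14.17°.
Band runs from +174.88° eastward to -170.95°, crossing the antimeridian.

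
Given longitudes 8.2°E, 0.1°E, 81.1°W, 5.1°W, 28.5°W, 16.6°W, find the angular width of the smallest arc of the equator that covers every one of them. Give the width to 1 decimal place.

Sort the longitudes: -81.1°, -28.5°, -16.6°, -5.1°, +0.1°, +8.2°.
Eastward gaps between consecutive values (wrapping around): 52.6°, 11.9°, 11.5°, 5.2°, 8.1°, 270.7°.
Largest gap = 270.7° ⇒ minimal covering band is its complement: 360° − 270.7° = 89.3°.
Band runs from -81.1° eastward to +8.2°.

89.3°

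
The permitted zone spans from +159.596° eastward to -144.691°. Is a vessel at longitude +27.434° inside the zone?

Band width going east from +159.596° to -144.691°: ((-144.691 − 159.596) mod 360) = 55.713°.
Offset of +27.434° east of the west edge: ((27.434 − 159.596) mod 360) = 227.838°.
227.838° > 55.713° ⇒ outside.

No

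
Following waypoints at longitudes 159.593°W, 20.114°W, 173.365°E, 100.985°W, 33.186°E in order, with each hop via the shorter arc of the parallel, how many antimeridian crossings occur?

Leg 1: -159.593° → -20.114°, shortest Δλ = 139.479° (east) — does not cross 180°.
Leg 2: -20.114° → +173.365°, shortest Δλ = -166.521° (west) — crosses 180°.
Leg 3: +173.365° → -100.985°, shortest Δλ = 85.65° (east) — crosses 180°.
Leg 4: -100.985° → +33.186°, shortest Δλ = 134.171° (east) — does not cross 180°.
Total crossings: 2.

2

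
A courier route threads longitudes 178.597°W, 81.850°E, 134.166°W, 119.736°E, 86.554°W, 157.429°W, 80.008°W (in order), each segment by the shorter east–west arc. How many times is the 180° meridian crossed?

4

Leg 1: -178.597° → +81.850°, shortest Δλ = -99.553° (west) — crosses 180°.
Leg 2: +81.850° → -134.166°, shortest Δλ = 143.984° (east) — crosses 180°.
Leg 3: -134.166° → +119.736°, shortest Δλ = -106.098° (west) — crosses 180°.
Leg 4: +119.736° → -86.554°, shortest Δλ = 153.71° (east) — crosses 180°.
Leg 5: -86.554° → -157.429°, shortest Δλ = -70.875° (west) — does not cross 180°.
Leg 6: -157.429° → -80.008°, shortest Δλ = 77.421° (east) — does not cross 180°.
Total crossings: 4.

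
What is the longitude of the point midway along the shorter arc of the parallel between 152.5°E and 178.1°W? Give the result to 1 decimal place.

167.2°E

Signed shortest Δλ from +152.5° to -178.1° is +29.4°.
Midpoint longitude = +152.5° + (+29.4°)/2 = +152.5° + 14.7° = +167.2°.
(The naïve average (+152.5 + -178.1)/2 = -12.8° is on the wrong side of the globe.)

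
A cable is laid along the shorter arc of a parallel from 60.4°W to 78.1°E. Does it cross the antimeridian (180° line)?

Signed shortest Δλ = ((78.1 − -60.4 + 180) mod 360) − 180 = 138.5°.
Going east by 138.5° from -60.4° reaches +78.1° without touching 180°.

No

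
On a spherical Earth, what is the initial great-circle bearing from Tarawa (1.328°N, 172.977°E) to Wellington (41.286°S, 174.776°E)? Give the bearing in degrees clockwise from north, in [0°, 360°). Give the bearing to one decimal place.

Δλ = 174.776 − 172.977 = 1.799°.
θ = atan2( sin Δλ · cos φ₂ , cos φ₁ · sin φ₂ − sin φ₁ · cos φ₂ · cos Δλ )
  = atan2(0.02359, -0.67705) = 178.005° → normalised to [0°, 360°): 178.005°.

178.0°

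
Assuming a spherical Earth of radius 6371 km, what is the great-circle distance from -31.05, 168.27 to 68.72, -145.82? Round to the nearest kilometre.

Δλ = -145.82 − 168.27 = -314.09°; wrapped into (−180°, 180°]: 45.91°.
Δφ = 68.72 − -31.05 = 99.77°.
a = sin²(Δφ/2) + cos φ₁ · cos φ₂ · sin²(Δλ/2) = 0.632140.
c = 2·atan2(√a, √(1−a)) = 1.83825 rad → d = 6371·c ≈ 11711.52 km.

11712 km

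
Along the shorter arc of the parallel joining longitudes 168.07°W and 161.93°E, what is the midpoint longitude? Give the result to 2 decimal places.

Signed shortest Δλ from -168.07° to +161.93° is -30.00°.
Midpoint longitude = -168.07° + (-30.00°)/2 = -168.07° − 15.00° = -183.07°.
Normalise into (−180°, 180°]: +176.93°.
(The naïve average (-168.07 + +161.93)/2 = -3.07° is on the wrong side of the globe.)

176.93°E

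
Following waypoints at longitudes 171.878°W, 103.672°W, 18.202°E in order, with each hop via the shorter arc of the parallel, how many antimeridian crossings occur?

0

Leg 1: -171.878° → -103.672°, shortest Δλ = 68.206° (east) — does not cross 180°.
Leg 2: -103.672° → +18.202°, shortest Δλ = 121.874° (east) — does not cross 180°.
Total crossings: 0.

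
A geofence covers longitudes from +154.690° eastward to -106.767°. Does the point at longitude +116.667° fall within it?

No

Band width going east from +154.690° to -106.767°: ((-106.767 − 154.690) mod 360) = 98.543°.
Offset of +116.667° east of the west edge: ((116.667 − 154.690) mod 360) = 321.977°.
321.977° > 98.543° ⇒ outside.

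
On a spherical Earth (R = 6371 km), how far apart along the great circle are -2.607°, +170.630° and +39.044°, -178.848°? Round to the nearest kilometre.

4755 km

Δλ = -178.848 − 170.630 = -349.478°; wrapped into (−180°, 180°]: 10.522°.
Δφ = 39.044 − -2.607 = 41.651°.
a = sin²(Δφ/2) + cos φ₁ · cos φ₂ · sin²(Δλ/2) = 0.132920.
c = 2·atan2(√a, √(1−a)) = 0.74637 rad → d = 6371·c ≈ 4755.10 km.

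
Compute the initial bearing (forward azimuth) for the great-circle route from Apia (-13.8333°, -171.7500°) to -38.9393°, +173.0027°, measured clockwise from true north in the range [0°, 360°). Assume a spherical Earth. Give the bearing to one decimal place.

205.4°

Δλ = 173.0027 − -171.7500 = 344.7527°; wrapped into (−180°, 180°]: -15.2473°.
θ = atan2( sin Δλ · cos φ₂ , cos φ₁ · sin φ₂ − sin φ₁ · cos φ₂ · cos Δλ )
  = atan2(-0.20455, -0.43084) = -154.603° → normalised to [0°, 360°): 205.397°.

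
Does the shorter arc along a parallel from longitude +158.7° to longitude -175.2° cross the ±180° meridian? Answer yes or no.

Yes

Naïve |-175.2 − 158.7| = 333.9° > 180°, so the shorter arc goes the other way round — across 180°.
Signed shortest Δλ = ((-175.2 − 158.7 + 180) mod 360) − 180 = 26.1°.
Going east by 26.1° from +158.7° passes through 180° before reaching -175.2°.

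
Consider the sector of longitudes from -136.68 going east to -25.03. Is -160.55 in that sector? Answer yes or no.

No

Band width going east from -136.68° to -25.03°: ((-25.03 − -136.68) mod 360) = 111.65°.
Offset of -160.55° east of the west edge: ((-160.55 − -136.68) mod 360) = 336.13°.
336.13° > 111.65° ⇒ outside.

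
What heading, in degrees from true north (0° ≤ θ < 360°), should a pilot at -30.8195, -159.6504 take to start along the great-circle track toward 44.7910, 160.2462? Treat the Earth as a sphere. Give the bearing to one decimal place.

Δλ = 160.2462 − -159.6504 = 319.8966°; wrapped into (−180°, 180°]: -40.1034°.
θ = atan2( sin Δλ · cos φ₂ , cos φ₁ · sin φ₂ − sin φ₁ · cos φ₂ · cos Δλ )
  = atan2(-0.45715, 0.88314) = -27.368° → normalised to [0°, 360°): 332.632°.

332.6°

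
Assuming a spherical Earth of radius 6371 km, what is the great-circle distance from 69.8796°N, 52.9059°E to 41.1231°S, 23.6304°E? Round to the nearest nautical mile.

6787 nmi

Δλ = 23.6304 − 52.9059 = -29.2755°.
Δφ = -41.1231 − 69.8796 = -111.0027°.
a = sin²(Δφ/2) + cos φ₁ · cos φ₂ · sin²(Δλ/2) = 0.695754.
c = 2·atan2(√a, √(1−a)) = 1.97307 rad → d = 6371·c ≈ 12570.41 km ≈ 6787.48 nmi.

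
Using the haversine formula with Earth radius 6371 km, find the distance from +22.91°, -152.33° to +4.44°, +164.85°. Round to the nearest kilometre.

Δλ = 164.85 − -152.33 = 317.18°; wrapped into (−180°, 180°]: -42.82°.
Δφ = 4.44 − 22.91 = -18.47°.
a = sin²(Δφ/2) + cos φ₁ · cos φ₂ · sin²(Δλ/2) = 0.148129.
c = 2·atan2(√a, √(1−a)) = 0.79015 rad → d = 6371·c ≈ 5034.02 km.

5034 km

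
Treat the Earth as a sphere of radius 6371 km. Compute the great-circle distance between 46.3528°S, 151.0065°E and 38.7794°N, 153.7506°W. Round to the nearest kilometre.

Δλ = -153.7506 − 151.0065 = -304.7571°; wrapped into (−180°, 180°]: 55.2429°.
Δφ = 38.7794 − -46.3528 = 85.1322°.
a = sin²(Δφ/2) + cos φ₁ · cos φ₂ · sin²(Δλ/2) = 0.573229.
c = 2·atan2(√a, √(1−a)) = 1.71778 rad → d = 6371·c ≈ 10944.00 km.

10944 km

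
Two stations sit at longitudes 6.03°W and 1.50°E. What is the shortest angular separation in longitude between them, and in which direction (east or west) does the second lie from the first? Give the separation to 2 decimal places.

7.53° east

Raw difference: 1.50 − -6.03 = 7.53°.
Normalise into (−180°, 180°]: 7.53° stays 7.53°.
Positive ⇒ the second point lies to the east; separation 7.53°.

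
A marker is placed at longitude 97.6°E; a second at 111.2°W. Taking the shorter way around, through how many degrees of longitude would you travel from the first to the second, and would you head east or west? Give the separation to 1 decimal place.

151.2° east

Raw difference: -111.2 − 97.6 = -208.8°.
Normalise into (−180°, 180°]: -208.8° + 360° = 151.2°.
Positive ⇒ the second point lies to the east; separation 151.2°.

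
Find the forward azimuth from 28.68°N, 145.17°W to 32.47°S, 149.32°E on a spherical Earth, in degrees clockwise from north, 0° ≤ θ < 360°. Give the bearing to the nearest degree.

Δλ = 149.32 − -145.17 = 294.49°; wrapped into (−180°, 180°]: -65.51°.
θ = atan2( sin Δλ · cos φ₂ , cos φ₁ · sin φ₂ − sin φ₁ · cos φ₂ · cos Δλ )
  = atan2(-0.76777, -0.63883) = -129.763° → normalised to [0°, 360°): 230.237°.

230°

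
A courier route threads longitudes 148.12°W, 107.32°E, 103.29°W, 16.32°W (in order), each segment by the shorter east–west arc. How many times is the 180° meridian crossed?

Leg 1: -148.12° → +107.32°, shortest Δλ = -104.56° (west) — crosses 180°.
Leg 2: +107.32° → -103.29°, shortest Δλ = 149.39° (east) — crosses 180°.
Leg 3: -103.29° → -16.32°, shortest Δλ = 86.97° (east) — does not cross 180°.
Total crossings: 2.

2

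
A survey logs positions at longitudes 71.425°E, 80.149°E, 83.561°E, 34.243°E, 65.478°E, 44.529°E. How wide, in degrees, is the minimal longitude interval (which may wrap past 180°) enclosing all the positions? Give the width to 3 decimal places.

49.318°

Sort the longitudes: +34.243°, +44.529°, +65.478°, +71.425°, +80.149°, +83.561°.
Eastward gaps between consecutive values (wrapping around): 10.286°, 20.949°, 5.947°, 8.724°, 3.412°, 310.682°.
Largest gap = 310.682° ⇒ minimal covering band is its complement: 360° − 310.682° = 49.318°.
Band runs from +34.243° eastward to +83.561°.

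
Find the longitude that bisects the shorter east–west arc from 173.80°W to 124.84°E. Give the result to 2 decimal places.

155.52°E

Signed shortest Δλ from -173.80° to +124.84° is -61.36°.
Midpoint longitude = -173.80° + (-61.36°)/2 = -173.80° − 30.68° = -204.48°.
Normalise into (−180°, 180°]: +155.52°.
(The naïve average (-173.80 + +124.84)/2 = -24.48° is on the wrong side of the globe.)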